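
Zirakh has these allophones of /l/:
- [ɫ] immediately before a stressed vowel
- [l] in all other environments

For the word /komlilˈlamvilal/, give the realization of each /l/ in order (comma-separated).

[l], [l], [ɫ], [l], [l]

Occurrence 1 (position 4): no conditioning environment matches → elsewhere allophone [l].
Occurrence 2 (position 6): no conditioning environment matches → elsewhere allophone [l].
Occurrence 3 (position 7): immediately before a stressed vowel → [ɫ].
Occurrence 4 (position 12): no conditioning environment matches → elsewhere allophone [l].
Occurrence 5 (position 14): no conditioning environment matches → elsewhere allophone [l].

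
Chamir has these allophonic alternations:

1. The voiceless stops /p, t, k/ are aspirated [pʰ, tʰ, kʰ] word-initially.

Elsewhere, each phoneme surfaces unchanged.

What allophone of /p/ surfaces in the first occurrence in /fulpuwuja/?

/p/ (between /l/ and /u/) fails the environment for rule 1, so it stays [p].

[p]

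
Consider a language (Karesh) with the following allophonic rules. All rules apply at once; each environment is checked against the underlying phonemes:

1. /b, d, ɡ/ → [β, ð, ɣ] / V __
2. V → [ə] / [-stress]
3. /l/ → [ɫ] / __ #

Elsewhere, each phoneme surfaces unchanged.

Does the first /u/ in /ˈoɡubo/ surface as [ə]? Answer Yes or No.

Yes

/u/ meets the environment for rule 2 (in an unstressed syllable) → [ə].
The actual realization is [ə], which matches [ə].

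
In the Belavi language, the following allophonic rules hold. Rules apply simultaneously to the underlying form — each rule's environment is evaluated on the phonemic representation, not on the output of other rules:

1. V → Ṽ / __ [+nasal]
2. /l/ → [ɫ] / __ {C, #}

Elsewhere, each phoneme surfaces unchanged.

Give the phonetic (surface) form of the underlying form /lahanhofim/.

[lahãnhofĩm]

/l/ (word-initial): rule 2 targets it, but not word-finally or immediately before a consonant → unchanged [l].
/a/ (between /l/ and /h/) fails the environment for rule 1, so it stays [a].
/h/ (between /a/ and /a/): no rule targets it → [h].
/a/ meets the environment for rule 1 (before a nasal consonant) → [ã].
/n/ (between /a/ and /h/) is unaffected → [n].
/h/ (between /n/ and /o/): no rule targets it → [h].
/o/ (between /h/ and /f/) fails the environment for rule 1, so it stays [o].
/f/ (between /o/ and /i/): no rule targets it → [f].
/i/ meets the environment for rule 1 (before a nasal consonant) → [ĩ].
/m/ — not in any rule's target class → [m].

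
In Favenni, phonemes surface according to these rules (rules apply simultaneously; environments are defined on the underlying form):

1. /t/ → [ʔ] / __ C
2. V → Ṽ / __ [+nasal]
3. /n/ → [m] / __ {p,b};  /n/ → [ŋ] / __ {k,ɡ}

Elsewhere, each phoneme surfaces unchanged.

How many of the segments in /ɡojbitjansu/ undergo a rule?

2

Segments that undergo a rule: /t/ → [ʔ] (rule 1); /a/ → [ã] (rule 2).
All other segments surface unchanged.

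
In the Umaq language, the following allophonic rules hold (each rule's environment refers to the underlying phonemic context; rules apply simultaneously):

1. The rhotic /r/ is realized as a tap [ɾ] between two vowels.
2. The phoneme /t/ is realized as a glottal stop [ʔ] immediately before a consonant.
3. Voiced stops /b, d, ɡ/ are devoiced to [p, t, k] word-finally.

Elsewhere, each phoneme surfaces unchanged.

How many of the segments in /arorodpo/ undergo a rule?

Segments that undergo a rule: /r/ → [ɾ] (rule 1); /r/ → [ɾ] (rule 1).
All other segments surface unchanged.

2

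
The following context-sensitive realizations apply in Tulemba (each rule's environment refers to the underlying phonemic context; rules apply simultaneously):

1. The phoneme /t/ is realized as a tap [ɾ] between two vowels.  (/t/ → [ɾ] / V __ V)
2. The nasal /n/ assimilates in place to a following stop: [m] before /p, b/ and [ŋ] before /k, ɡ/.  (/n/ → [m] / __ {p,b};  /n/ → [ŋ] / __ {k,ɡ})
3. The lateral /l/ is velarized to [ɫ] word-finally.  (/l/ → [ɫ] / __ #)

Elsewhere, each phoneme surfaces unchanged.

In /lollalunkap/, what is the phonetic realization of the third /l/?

[l]

/l/ (between /l/ and /a/) fails the environment for rule 3, so it stays [l].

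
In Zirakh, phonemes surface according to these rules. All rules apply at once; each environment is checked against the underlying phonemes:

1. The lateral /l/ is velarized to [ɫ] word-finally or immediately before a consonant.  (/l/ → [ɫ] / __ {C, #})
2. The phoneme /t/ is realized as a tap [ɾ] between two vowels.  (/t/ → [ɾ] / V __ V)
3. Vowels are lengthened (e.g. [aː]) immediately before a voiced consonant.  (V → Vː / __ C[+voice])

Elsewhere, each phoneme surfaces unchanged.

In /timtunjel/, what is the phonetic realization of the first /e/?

/e/ — between /j/ and /l/, before a voiced consonant — surfaces as [eː] (rule 3).

[eː]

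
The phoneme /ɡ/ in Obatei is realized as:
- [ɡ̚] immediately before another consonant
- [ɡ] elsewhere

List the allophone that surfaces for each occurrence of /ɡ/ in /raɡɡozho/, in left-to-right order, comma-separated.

Occurrence 1 (position 3): immediately before another consonant → [ɡ̚].
Occurrence 2 (position 4): no conditioning environment matches → elsewhere allophone [ɡ].

[ɡ̚], [ɡ]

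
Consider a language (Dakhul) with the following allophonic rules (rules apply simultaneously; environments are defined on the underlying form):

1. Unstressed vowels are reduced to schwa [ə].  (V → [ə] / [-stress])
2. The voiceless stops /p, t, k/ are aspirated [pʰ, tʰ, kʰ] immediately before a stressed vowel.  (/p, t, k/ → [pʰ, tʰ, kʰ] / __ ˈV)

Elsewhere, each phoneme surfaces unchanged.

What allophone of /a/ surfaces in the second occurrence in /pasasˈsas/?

/a/ — between /s/ and /s/, in an unstressed syllable — surfaces as [ə] (rule 1).

[ə]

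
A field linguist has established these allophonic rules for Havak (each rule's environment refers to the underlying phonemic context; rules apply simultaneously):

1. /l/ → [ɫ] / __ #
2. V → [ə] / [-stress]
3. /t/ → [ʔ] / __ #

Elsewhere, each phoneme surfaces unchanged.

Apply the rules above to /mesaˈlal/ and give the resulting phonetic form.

/m/ stays [m].
/e/ (between /m/ and /s/) occurs in an unstressed syllable → [ə] by rule 2.
/s/ (between /e/ and /a/) is unaffected → [s].
/a/ (between /s/ and /l/): in an unstressed syllable, so rule 2 applies → [ə].
/l/ (between /a/ and /a/) fails the environment for rule 1, so it stays [l].
/a/ (between /l/ and /l/) fails the environment for rule 2, so it stays [a].
Rule 1 applies to /l/ (word-final: word-finally) → [ɫ].

[məsəˈlaɫ]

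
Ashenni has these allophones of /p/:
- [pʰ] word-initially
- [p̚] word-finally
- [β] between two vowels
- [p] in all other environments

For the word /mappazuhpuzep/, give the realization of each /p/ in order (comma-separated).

Occurrence 1 (position 3): no conditioning environment matches → elsewhere allophone [p].
Occurrence 2 (position 4): no conditioning environment matches → elsewhere allophone [p].
Occurrence 3 (position 9): no conditioning environment matches → elsewhere allophone [p].
Occurrence 4 (position 13): word-finally → [p̚].

[p], [p], [p], [p̚]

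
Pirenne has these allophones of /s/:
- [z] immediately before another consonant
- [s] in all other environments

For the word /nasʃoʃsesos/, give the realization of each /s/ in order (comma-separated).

Occurrence 1 (position 3): immediately before another consonant → [z].
Occurrence 2 (position 7): no conditioning environment matches → elsewhere allophone [s].
Occurrence 3 (position 9): no conditioning environment matches → elsewhere allophone [s].
Occurrence 4 (position 11): no conditioning environment matches → elsewhere allophone [s].

[z], [s], [s], [s]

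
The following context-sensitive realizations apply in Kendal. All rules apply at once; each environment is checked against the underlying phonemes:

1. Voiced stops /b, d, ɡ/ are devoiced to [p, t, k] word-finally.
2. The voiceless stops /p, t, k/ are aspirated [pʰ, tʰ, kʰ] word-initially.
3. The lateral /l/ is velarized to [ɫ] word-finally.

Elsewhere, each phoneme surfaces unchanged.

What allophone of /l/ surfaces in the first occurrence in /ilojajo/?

[l]

/l/ (between /i/ and /o/) is in the target of rule 3 but the environment (word-finally) is not met → [l].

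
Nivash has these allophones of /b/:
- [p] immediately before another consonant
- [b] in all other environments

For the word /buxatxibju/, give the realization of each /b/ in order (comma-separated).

Occurrence 1 (position 1): no conditioning environment matches → elsewhere allophone [b].
Occurrence 2 (position 8): immediately before another consonant → [p].

[b], [p]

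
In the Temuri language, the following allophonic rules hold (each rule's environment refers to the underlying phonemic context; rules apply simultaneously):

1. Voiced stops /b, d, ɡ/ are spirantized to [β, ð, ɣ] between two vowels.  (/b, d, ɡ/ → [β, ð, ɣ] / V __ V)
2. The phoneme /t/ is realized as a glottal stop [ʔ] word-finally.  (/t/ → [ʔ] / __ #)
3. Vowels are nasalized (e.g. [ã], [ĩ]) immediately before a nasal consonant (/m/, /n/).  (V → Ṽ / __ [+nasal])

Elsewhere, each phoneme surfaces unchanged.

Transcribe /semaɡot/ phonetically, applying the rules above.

[sẽmaɣoʔ]

/e/ (between /s/ and /m/) occurs before a nasal consonant → [ẽ] by rule 3.
/a/ (between /m/ and /ɡ/) is in the target of rule 3 but the environment (before a nasal consonant) is not met → [a].
/ɡ/ (between /a/ and /o/): between two vowels, so rule 1 applies → [ɣ].
/o/ (between /ɡ/ and /t/): rule 3 targets it, but not before a nasal consonant → unchanged [o].
/t/ (word-final): word-finally, so rule 2 applies → [ʔ].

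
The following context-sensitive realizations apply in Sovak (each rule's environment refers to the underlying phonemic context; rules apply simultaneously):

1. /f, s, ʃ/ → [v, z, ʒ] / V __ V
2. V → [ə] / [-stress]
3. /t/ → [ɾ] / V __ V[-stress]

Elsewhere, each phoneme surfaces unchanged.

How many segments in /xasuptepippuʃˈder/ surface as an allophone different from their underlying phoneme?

6

Segments that undergo a rule: /a/ → [ə] (rule 2); /s/ → [z] (rule 1); /u/ → [ə] (rule 2); /e/ → [ə] (rule 2); /i/ → [ə] (rule 2); /u/ → [ə] (rule 2).
All other segments surface unchanged.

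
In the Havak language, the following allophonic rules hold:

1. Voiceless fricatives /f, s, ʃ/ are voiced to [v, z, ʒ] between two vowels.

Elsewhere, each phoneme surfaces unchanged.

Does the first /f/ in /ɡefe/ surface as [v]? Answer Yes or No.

/f/ (between /e/ and /e/) occurs between two vowels → [v] by rule 1.
The actual realization is [v], which matches [v].

Yes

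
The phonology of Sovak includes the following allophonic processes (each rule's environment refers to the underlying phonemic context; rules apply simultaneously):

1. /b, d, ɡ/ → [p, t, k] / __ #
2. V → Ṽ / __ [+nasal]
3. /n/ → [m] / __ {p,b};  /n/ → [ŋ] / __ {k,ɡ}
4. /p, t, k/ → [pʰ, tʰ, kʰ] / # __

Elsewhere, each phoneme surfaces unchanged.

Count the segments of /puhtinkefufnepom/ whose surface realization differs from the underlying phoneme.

Segments that undergo a rule: /p/ → [pʰ] (rule 4); /i/ → [ĩ] (rule 2); /n/ → [ŋ] (rule 3); /o/ → [õ] (rule 2).
All other segments surface unchanged.

4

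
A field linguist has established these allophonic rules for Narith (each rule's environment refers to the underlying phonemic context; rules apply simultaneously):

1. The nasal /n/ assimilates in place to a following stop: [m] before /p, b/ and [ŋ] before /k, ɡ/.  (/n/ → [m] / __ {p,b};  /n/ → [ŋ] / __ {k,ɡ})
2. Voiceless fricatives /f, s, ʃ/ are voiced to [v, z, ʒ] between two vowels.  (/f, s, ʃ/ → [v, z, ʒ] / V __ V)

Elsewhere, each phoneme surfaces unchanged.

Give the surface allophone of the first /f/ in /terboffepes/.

/f/ (between /o/ and /f/): rule 2 targets it, but not between two vowels → unchanged [f].

[f]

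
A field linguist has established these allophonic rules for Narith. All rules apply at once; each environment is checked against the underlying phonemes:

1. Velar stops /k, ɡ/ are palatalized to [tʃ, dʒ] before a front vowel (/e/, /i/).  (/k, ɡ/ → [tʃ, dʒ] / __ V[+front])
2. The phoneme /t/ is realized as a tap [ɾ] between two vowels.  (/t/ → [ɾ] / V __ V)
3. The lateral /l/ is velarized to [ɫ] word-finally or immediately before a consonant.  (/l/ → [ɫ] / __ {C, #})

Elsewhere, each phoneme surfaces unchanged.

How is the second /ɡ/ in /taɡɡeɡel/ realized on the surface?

/ɡ/ (between /ɡ/ and /e/): before a front vowel, so rule 1 applies → [dʒ].

[dʒ]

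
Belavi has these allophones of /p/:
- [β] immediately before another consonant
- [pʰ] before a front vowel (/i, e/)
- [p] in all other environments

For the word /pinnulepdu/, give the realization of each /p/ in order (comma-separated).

Occurrence 1 (position 1): before a front vowel (/i, e/) → [pʰ].
Occurrence 2 (position 8): immediately before another consonant → [β].

[pʰ], [β]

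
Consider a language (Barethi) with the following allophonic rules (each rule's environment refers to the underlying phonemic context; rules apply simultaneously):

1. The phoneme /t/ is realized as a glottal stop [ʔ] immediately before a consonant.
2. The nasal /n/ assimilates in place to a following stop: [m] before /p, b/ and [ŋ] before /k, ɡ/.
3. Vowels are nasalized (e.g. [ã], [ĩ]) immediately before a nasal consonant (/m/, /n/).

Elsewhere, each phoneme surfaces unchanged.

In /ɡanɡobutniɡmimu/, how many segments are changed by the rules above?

4

Segments that undergo a rule: /a/ → [ã] (rule 3); /n/ → [ŋ] (rule 2); /t/ → [ʔ] (rule 1); /i/ → [ĩ] (rule 3).
All other segments surface unchanged.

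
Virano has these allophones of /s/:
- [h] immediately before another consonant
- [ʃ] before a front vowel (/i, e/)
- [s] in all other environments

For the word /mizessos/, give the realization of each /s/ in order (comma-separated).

Occurrence 1 (position 5): immediately before another consonant → [h].
Occurrence 2 (position 6): no conditioning environment matches → elsewhere allophone [s].
Occurrence 3 (position 8): no conditioning environment matches → elsewhere allophone [s].

[h], [s], [s]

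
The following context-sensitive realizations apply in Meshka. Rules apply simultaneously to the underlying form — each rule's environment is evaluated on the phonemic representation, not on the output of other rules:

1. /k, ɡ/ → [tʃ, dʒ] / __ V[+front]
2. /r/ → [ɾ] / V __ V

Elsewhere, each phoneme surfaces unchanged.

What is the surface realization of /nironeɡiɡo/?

[niɾonedʒiɡo]

/n/ (word-initial): no rule targets it → [n].
/i/ stays [i].
/r/ (between /i/ and /o/) occurs between two vowels → [ɾ] by rule 2.
/o/ — not in any rule's target class → [o].
/n/ (between /o/ and /e/) is unaffected → [n].
/e/ (between /n/ and /ɡ/): no rule targets it → [e].
Rule 1 applies to /ɡ/ (between /e/ and /i/: before a front vowel) → [dʒ].
/i/ (between /ɡ/ and /ɡ/) is unaffected → [i].
/ɡ/ (between /i/ and /o/): rule 1 targets it, but not before a front vowel → unchanged [ɡ].
/o/ (word-final): no rule targets it → [o].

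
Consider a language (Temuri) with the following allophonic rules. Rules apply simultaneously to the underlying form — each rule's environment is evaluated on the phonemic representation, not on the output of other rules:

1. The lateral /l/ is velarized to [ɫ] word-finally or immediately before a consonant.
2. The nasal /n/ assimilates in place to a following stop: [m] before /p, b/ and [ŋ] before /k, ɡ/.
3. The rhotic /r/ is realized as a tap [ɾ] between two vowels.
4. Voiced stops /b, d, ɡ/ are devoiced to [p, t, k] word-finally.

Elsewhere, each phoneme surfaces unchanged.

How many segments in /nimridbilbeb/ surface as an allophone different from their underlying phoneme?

Segments that undergo a rule: /l/ → [ɫ] (rule 1); /b/ → [p] (rule 4).
All other segments surface unchanged.

2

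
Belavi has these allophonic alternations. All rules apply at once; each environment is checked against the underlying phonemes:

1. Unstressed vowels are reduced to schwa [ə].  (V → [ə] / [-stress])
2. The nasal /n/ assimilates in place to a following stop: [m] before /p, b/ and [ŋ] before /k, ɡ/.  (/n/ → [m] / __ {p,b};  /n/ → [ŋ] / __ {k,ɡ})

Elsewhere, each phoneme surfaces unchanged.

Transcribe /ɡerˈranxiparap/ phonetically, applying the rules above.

/ɡ/ (word-initial) is unaffected → [ɡ].
/e/ (between /ɡ/ and /r/): in an unstressed syllable, so rule 1 applies → [ə].
/r/ — not in any rule's target class → [r].
/r/ — not in any rule's target class → [r].
/a/ (between /r/ and /n/): rule 1 targets it, but not in an unstressed syllable → unchanged [a].
/n/ (between /a/ and /x/) is in the target of rule 2 but the environment (before a labial or velar stop) is not met → [n].
/x/ (between /n/ and /i/) is unaffected → [x].
/i/ — between /x/ and /p/, in an unstressed syllable — surfaces as [ə] (rule 1).
/p/ — not in any rule's target class → [p].
/a/ meets the environment for rule 1 (in an unstressed syllable) → [ə].
/r/ — not in any rule's target class → [r].
Rule 1 applies to /a/ (between /r/ and /p/: in an unstressed syllable) → [ə].
/p/ (word-final): no rule targets it → [p].

[ɡərˈranxəpərəp]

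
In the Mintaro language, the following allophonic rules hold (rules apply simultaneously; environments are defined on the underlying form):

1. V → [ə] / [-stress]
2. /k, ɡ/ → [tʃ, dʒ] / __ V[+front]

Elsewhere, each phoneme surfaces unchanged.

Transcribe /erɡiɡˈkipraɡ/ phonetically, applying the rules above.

[ərdʒəɡˈtʃiprəɡ]

/e/ — word-initial, in an unstressed syllable — surfaces as [ə] (rule 1).
/r/ (between /e/ and /ɡ/) is unaffected → [r].
/ɡ/ (between /r/ and /i/) occurs before a front vowel → [dʒ] by rule 2.
/i/ (between /ɡ/ and /ɡ/) occurs in an unstressed syllable → [ə] by rule 1.
/ɡ/ — between /i/ and /k/; rule 2 does not apply here → [ɡ].
/k/ — between /ɡ/ and /i/, before a front vowel — surfaces as [tʃ] (rule 2).
/i/ — between /k/ and /p/; rule 1 does not apply here → [i].
/p/ (between /i/ and /r/): no rule targets it → [p].
/r/ stays [r].
/a/ (between /r/ and /ɡ/): in an unstressed syllable, so rule 1 applies → [ə].
/ɡ/ (word-final): rule 2 targets it, but not before a front vowel → unchanged [ɡ].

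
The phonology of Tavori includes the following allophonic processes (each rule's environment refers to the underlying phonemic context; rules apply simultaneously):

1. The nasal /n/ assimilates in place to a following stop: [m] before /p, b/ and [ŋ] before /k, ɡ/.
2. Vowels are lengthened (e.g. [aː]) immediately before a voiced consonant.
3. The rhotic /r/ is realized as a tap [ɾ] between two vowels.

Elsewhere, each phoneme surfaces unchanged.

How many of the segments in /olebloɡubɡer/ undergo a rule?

Segments that undergo a rule: /o/ → [oː] (rule 2); /e/ → [eː] (rule 2); /o/ → [oː] (rule 2); /u/ → [uː] (rule 2); /e/ → [eː] (rule 2).
All other segments surface unchanged.

5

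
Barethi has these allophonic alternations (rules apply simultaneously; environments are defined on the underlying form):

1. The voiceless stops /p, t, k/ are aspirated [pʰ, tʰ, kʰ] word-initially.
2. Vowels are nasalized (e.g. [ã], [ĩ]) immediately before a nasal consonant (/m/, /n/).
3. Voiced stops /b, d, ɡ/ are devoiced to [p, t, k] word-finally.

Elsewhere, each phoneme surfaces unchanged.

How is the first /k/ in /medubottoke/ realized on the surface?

[k]

/k/ (between /o/ and /e/) is in the target of rule 1 but the environment (word-initially) is not met → [k].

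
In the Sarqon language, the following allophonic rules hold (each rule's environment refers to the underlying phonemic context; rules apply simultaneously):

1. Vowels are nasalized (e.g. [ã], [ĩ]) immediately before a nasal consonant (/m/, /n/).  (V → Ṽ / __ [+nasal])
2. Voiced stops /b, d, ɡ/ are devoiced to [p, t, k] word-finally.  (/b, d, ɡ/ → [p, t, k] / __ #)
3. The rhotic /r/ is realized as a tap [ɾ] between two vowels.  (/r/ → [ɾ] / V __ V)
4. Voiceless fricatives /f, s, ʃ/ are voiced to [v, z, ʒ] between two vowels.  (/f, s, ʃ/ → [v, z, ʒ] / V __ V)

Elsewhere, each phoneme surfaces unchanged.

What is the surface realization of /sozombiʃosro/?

/s/ (word-initial) fails the environment for rule 4, so it stays [s].
/o/ (between /s/ and /z/) is in the target of rule 1 but the environment (before a nasal consonant) is not met → [o].
/z/ (between /o/ and /o/): no rule targets it → [z].
/o/ (between /z/ and /m/): before a nasal consonant, so rule 1 applies → [õ].
/m/ (between /o/ and /b/): no rule targets it → [m].
/b/ (between /m/ and /i/) is in the target of rule 2 but the environment (word-finally) is not met → [b].
/i/ (between /b/ and /ʃ/) is in the target of rule 1 but the environment (before a nasal consonant) is not met → [i].
/ʃ/ meets the environment for rule 4 (between two vowels) → [ʒ].
/o/ (between /ʃ/ and /s/) is in the target of rule 1 but the environment (before a nasal consonant) is not met → [o].
/s/ (between /o/ and /r/) fails the environment for rule 4, so it stays [s].
/r/ (between /s/ and /o/): rule 3 targets it, but not between two vowels → unchanged [r].
/o/ (word-final) is in the target of rule 1 but the environment (before a nasal consonant) is not met → [o].

[sozõmbiʒosro]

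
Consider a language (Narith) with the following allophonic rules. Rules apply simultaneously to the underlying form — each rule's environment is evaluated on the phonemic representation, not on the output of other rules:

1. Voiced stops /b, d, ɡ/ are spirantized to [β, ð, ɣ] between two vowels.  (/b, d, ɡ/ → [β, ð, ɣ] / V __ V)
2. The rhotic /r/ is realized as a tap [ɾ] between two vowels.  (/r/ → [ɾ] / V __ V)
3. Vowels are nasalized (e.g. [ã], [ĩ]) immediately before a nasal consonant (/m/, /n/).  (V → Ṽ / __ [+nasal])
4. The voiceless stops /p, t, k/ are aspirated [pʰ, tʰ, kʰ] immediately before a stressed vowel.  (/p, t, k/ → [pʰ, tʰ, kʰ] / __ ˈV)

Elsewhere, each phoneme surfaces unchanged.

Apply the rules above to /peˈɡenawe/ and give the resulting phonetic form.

[peˈɣẽnawe]

/p/ — word-initial; rule 4 does not apply here → [p].
/e/ (between /p/ and /ɡ/) fails the environment for rule 3, so it stays [e].
/ɡ/ meets the environment for rule 1 (between two vowels) → [ɣ].
Rule 3 applies to /e/ (between /ɡ/ and /n/: before a nasal consonant) → [ẽ].
/n/ — not in any rule's target class → [n].
/a/ (between /n/ and /w/) is in the target of rule 3 but the environment (before a nasal consonant) is not met → [a].
/w/ (between /a/ and /e/) is unaffected → [w].
/e/ — word-final; rule 3 does not apply here → [e].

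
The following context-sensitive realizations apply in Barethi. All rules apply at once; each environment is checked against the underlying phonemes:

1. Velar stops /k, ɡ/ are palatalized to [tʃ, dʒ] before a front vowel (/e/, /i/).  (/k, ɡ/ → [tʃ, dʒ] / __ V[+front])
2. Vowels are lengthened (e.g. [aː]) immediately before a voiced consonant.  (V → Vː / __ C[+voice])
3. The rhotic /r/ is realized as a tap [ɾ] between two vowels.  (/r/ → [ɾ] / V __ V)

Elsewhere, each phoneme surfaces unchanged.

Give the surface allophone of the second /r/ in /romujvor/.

[r]

/r/ (word-final) is in the target of rule 3 but the environment (between two vowels) is not met → [r].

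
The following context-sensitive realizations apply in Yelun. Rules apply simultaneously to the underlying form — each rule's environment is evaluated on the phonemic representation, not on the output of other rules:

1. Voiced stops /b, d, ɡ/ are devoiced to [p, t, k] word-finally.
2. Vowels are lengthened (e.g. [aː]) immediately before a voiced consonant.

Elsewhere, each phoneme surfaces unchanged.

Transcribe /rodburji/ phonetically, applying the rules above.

[roːdbuːrji]

/r/ — not in any rule's target class → [r].
/o/ (between /r/ and /d/): before a voiced consonant, so rule 2 applies → [oː].
/d/ — between /o/ and /b/; rule 1 does not apply here → [d].
/b/ — between /d/ and /u/; rule 1 does not apply here → [b].
/u/ (between /b/ and /r/): before a voiced consonant, so rule 2 applies → [uː].
/r/ stays [r].
/j/ stays [j].
/i/ — word-final; rule 2 does not apply here → [i].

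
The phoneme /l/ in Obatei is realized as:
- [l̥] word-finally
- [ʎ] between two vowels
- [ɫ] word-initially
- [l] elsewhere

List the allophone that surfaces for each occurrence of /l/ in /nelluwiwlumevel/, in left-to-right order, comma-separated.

[l], [l], [l], [l̥]

Occurrence 1 (position 3): no conditioning environment matches → elsewhere allophone [l].
Occurrence 2 (position 4): no conditioning environment matches → elsewhere allophone [l].
Occurrence 3 (position 9): no conditioning environment matches → elsewhere allophone [l].
Occurrence 4 (position 15): word-finally → [l̥].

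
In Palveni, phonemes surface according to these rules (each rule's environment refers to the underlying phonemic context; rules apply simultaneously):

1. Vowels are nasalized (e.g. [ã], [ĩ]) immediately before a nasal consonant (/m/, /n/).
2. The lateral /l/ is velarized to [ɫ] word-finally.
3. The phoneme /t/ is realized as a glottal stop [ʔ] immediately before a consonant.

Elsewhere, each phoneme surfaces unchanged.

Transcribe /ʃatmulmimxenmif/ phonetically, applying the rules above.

[ʃaʔmulmĩmxẽnmif]

/ʃ/ (word-initial): no rule targets it → [ʃ].
/a/ (between /ʃ/ and /t/): rule 1 targets it, but not before a nasal consonant → unchanged [a].
/t/ meets the environment for rule 3 (immediately before a consonant) → [ʔ].
/m/ — not in any rule's target class → [m].
/u/ (between /m/ and /l/): rule 1 targets it, but not before a nasal consonant → unchanged [u].
/l/ (between /u/ and /m/): rule 2 targets it, but not word-finally → unchanged [l].
/m/ stays [m].
/i/ meets the environment for rule 1 (before a nasal consonant) → [ĩ].
/m/ (between /i/ and /x/): no rule targets it → [m].
/x/ (between /m/ and /e/): no rule targets it → [x].
/e/ — between /x/ and /n/, before a nasal consonant — surfaces as [ẽ] (rule 1).
/n/ — not in any rule's target class → [n].
/m/ stays [m].
/i/ (between /m/ and /f/): rule 1 targets it, but not before a nasal consonant → unchanged [i].
/f/ (word-final): no rule targets it → [f].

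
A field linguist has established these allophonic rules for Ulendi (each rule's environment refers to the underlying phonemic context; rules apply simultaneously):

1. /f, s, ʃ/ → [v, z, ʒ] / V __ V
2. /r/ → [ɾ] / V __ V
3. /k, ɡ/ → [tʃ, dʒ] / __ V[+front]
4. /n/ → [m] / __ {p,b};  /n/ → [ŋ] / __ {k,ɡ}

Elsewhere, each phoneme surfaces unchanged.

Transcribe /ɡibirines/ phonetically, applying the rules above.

[dʒibiɾines]

Rule 3 applies to /ɡ/ (word-initial: before a front vowel) → [dʒ].
/i/ (between /ɡ/ and /b/) is unaffected → [i].
/b/ — not in any rule's target class → [b].
/i/ (between /b/ and /r/): no rule targets it → [i].
Rule 2 applies to /r/ (between /i/ and /i/: between two vowels) → [ɾ].
/i/ — not in any rule's target class → [i].
/n/ (between /i/ and /e/): rule 4 targets it, but not before a labial or velar stop → unchanged [n].
/e/ (between /n/ and /s/) is unaffected → [e].
/s/ (word-final) fails the environment for rule 1, so it stays [s].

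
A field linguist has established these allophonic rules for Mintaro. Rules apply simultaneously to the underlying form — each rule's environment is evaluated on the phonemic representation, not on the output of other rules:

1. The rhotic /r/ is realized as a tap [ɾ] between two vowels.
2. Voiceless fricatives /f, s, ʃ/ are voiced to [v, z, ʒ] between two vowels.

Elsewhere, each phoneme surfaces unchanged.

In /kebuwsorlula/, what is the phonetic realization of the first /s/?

[s]

/s/ — between /w/ and /o/; rule 2 does not apply here → [s].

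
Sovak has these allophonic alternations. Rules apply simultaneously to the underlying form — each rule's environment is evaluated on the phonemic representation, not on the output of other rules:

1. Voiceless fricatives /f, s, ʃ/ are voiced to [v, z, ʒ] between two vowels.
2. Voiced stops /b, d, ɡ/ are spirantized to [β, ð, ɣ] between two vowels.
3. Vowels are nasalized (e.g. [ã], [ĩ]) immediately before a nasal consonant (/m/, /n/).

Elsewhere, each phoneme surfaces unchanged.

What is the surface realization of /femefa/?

[fẽmeva]

/f/ — word-initial; rule 1 does not apply here → [f].
/e/ (between /f/ and /m/) occurs before a nasal consonant → [ẽ] by rule 3.
/m/ (between /e/ and /e/) is unaffected → [m].
/e/ (between /m/ and /f/) fails the environment for rule 3, so it stays [e].
/f/ (between /e/ and /a/) occurs between two vowels → [v] by rule 1.
/a/ (word-final) is in the target of rule 3 but the environment (before a nasal consonant) is not met → [a].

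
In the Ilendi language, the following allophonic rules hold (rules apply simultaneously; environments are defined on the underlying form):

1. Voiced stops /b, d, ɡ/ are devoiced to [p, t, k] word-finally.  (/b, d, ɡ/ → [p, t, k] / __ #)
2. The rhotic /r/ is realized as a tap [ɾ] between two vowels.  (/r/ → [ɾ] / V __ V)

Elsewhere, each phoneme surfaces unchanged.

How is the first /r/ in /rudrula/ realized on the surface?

/r/ (word-initial) is in the target of rule 2 but the environment (between two vowels) is not met → [r].

[r]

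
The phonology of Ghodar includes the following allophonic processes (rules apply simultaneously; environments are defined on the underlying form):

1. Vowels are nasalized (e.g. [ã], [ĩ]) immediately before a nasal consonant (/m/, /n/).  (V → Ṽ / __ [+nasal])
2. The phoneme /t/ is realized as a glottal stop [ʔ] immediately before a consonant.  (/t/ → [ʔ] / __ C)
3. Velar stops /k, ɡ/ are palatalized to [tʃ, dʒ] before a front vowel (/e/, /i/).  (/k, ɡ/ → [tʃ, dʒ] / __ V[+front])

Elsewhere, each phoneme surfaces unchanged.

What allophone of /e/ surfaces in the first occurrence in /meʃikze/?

[e]

/e/ (between /m/ and /ʃ/): rule 1 targets it, but not before a nasal consonant → unchanged [e].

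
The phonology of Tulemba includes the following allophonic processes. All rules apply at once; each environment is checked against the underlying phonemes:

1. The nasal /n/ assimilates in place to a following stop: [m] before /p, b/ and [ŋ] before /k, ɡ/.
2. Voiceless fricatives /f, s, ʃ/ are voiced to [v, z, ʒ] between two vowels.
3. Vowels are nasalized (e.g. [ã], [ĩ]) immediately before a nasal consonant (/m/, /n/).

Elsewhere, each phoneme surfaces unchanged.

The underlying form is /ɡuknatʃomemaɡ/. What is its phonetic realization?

[ɡuknatʃõmẽmaɡ]

/u/ (between /ɡ/ and /k/) is in the target of rule 3 but the environment (before a nasal consonant) is not met → [u].
/n/ (between /k/ and /a/) fails the environment for rule 1, so it stays [n].
/a/ (between /n/ and /t/): rule 3 targets it, but not before a nasal consonant → unchanged [a].
/ʃ/ — between /t/ and /o/; rule 2 does not apply here → [ʃ].
/o/ (between /ʃ/ and /m/) occurs before a nasal consonant → [õ] by rule 3.
/e/ — between /m/ and /m/, before a nasal consonant — surfaces as [ẽ] (rule 3).
/a/ (between /m/ and /ɡ/) is in the target of rule 3 but the environment (before a nasal consonant) is not met → [a].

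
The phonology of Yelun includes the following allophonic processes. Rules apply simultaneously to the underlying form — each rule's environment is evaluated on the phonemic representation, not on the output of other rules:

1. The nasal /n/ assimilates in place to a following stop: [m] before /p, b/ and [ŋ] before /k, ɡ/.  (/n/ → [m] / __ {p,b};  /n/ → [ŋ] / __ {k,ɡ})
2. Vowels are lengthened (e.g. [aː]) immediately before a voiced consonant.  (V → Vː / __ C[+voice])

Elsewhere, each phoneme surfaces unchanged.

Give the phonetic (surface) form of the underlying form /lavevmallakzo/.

/l/ (word-initial): no rule targets it → [l].
/a/ (between /l/ and /v/) occurs before a voiced consonant → [aː] by rule 2.
/v/ (between /a/ and /e/): no rule targets it → [v].
/e/ (between /v/ and /v/): before a voiced consonant, so rule 2 applies → [eː].
/v/ stays [v].
/m/ — not in any rule's target class → [m].
Rule 2 applies to /a/ (between /m/ and /l/: before a voiced consonant) → [aː].
/l/ — not in any rule's target class → [l].
/l/ (between /l/ and /a/) is unaffected → [l].
/a/ — between /l/ and /k/; rule 2 does not apply here → [a].
/k/ stays [k].
/z/ — not in any rule's target class → [z].
/o/ (word-final) fails the environment for rule 2, so it stays [o].

[laːveːvmaːllakzo]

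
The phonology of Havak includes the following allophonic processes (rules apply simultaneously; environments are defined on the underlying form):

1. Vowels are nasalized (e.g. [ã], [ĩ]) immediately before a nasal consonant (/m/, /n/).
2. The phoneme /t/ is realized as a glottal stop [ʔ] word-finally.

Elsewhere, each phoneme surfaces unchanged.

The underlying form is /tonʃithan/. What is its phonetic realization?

/t/ (word-initial) is in the target of rule 2 but the environment (word-finally) is not met → [t].
/o/ — between /t/ and /n/, before a nasal consonant — surfaces as [õ] (rule 1).
/n/ stays [n].
/ʃ/ — not in any rule's target class → [ʃ].
/i/ (between /ʃ/ and /t/): rule 1 targets it, but not before a nasal consonant → unchanged [i].
/t/ (between /i/ and /h/) fails the environment for rule 2, so it stays [t].
/h/ (between /t/ and /a/): no rule targets it → [h].
/a/ — between /h/ and /n/, before a nasal consonant — surfaces as [ã] (rule 1).
/n/ — not in any rule's target class → [n].

[tõnʃithãn]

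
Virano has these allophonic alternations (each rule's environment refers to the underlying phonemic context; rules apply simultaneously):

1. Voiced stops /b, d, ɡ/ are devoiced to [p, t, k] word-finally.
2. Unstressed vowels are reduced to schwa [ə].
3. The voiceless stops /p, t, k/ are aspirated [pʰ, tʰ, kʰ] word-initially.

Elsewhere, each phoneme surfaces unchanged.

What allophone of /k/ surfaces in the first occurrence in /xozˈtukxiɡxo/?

[k]

/k/ (between /u/ and /x/) fails the environment for rule 3, so it stays [k].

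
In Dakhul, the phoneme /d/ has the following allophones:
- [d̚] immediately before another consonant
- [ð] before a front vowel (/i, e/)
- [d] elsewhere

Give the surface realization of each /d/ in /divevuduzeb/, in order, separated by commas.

[ð], [d]

Occurrence 1 (position 1): before a front vowel (/i, e/) → [ð].
Occurrence 2 (position 7): no conditioning environment matches → elsewhere allophone [d].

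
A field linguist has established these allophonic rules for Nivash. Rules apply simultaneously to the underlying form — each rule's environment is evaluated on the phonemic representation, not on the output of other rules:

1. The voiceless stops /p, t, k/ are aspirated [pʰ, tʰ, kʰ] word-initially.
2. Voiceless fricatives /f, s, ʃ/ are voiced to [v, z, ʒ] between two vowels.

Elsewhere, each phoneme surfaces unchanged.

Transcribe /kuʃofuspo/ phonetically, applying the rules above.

[kʰuʒovuspo]

/k/ (word-initial) occurs word-initially → [kʰ] by rule 1.
/u/ stays [u].
Rule 2 applies to /ʃ/ (between /u/ and /o/: between two vowels) → [ʒ].
/o/ (between /ʃ/ and /f/) is unaffected → [o].
Rule 2 applies to /f/ (between /o/ and /u/: between two vowels) → [v].
/u/ (between /f/ and /s/) is unaffected → [u].
/s/ (between /u/ and /p/) fails the environment for rule 2, so it stays [s].
/p/ — between /s/ and /o/; rule 1 does not apply here → [p].
/o/ (word-final): no rule targets it → [o].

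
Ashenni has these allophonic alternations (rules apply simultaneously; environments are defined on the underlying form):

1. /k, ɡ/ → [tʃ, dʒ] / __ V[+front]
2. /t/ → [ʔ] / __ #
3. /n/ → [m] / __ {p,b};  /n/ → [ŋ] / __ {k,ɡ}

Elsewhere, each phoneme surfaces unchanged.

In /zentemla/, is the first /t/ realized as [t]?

Yes

/t/ (between /n/ and /e/) fails the environment for rule 2, so it stays [t].
The actual realization is [t], which matches [t].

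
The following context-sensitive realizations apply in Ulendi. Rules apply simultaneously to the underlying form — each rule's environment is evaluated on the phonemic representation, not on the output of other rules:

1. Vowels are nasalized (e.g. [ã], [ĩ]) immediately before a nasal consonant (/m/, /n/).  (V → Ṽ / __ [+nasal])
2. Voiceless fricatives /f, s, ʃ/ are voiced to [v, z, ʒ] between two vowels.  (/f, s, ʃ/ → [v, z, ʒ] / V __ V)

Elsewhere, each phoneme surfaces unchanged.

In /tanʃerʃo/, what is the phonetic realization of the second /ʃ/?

/ʃ/ (between /r/ and /o/) is in the target of rule 2 but the environment (between two vowels) is not met → [ʃ].

[ʃ]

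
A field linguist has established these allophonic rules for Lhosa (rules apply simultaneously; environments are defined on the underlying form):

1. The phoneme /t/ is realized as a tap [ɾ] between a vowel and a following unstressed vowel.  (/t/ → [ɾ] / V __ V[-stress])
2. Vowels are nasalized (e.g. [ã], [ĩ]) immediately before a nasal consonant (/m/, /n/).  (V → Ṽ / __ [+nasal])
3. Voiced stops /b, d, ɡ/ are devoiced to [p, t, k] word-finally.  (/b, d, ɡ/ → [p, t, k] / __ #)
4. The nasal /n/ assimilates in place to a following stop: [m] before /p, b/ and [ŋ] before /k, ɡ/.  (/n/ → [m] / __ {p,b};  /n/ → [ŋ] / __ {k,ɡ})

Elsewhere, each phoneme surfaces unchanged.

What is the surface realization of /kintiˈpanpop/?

/k/ (word-initial) is unaffected → [k].
/i/ meets the environment for rule 2 (before a nasal consonant) → [ĩ].
/n/ (between /i/ and /t/) is in the target of rule 4 but the environment (before a labial or velar stop) is not met → [n].
/t/ (between /n/ and /i/) is in the target of rule 1 but the environment (between a vowel and a following unstressed vowel) is not met → [t].
/i/ (between /t/ and /p/) fails the environment for rule 2, so it stays [i].
/p/ (between /i/ and /a/): no rule targets it → [p].
/a/ meets the environment for rule 2 (before a nasal consonant) → [ã].
/n/ (between /a/ and /p/): before a labial or velar stop, so rule 4 applies → [m].
/p/ — not in any rule's target class → [p].
/o/ (between /p/ and /p/): rule 2 targets it, but not before a nasal consonant → unchanged [o].
/p/ stays [p].

[kĩntiˈpãmpop]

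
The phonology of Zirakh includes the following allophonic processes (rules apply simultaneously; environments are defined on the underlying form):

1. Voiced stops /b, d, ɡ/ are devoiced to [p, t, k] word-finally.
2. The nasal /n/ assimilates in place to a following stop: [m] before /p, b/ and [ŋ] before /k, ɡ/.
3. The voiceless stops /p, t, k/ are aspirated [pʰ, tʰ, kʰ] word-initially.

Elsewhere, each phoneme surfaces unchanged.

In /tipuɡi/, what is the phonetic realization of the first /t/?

Rule 3 applies to /t/ (word-initial: word-initially) → [tʰ].

[tʰ]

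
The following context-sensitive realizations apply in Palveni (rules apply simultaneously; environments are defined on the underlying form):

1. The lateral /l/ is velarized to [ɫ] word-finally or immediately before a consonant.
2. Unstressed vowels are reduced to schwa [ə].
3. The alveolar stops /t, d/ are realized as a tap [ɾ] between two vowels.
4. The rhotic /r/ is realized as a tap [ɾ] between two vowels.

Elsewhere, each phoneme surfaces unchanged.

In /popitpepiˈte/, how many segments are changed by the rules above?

5

Segments that undergo a rule: /o/ → [ə] (rule 2); /i/ → [ə] (rule 2); /e/ → [ə] (rule 2); /i/ → [ə] (rule 2); /t/ → [ɾ] (rule 3).
All other segments surface unchanged.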